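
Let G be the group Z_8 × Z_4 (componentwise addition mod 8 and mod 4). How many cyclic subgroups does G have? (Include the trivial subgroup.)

14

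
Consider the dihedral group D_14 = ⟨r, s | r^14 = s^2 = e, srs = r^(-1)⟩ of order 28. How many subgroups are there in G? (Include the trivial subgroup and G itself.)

28

|G| = 28, so by Lagrange every subgroup order divides 28. Divisors: 1, 2, 4, 7, 14, 28.
Subgroups by order — order 1: 1; order 2: 15; order 4: 7; order 7: 1; order 14: 3; order 28: 1.
Total: 1 + 15 + 7 + 1 + 3 + 1 = 28.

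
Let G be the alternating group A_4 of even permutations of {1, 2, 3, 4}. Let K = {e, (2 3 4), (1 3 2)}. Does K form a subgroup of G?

(1 3 2) ∈ K but its inverse (1 2 3) ∉ K, so K is not a subgroup.

No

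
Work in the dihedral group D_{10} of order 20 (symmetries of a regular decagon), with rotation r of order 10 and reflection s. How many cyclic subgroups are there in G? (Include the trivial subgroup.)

14

Each element a generates a cyclic subgroup ⟨a⟩; distinct elements may generate the same one (a cyclic group of order d has φ(d) generators).
Cyclic subgroups by order — order 1: 1; order 2: 11; order 5: 1; order 10: 1.
Total: 14.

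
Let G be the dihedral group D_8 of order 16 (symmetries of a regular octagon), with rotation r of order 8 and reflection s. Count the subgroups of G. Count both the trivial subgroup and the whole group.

|G| = 16, so by Lagrange every subgroup order divides 16. Divisors: 1, 2, 4, 8, 16.
Subgroups by order — order 1: 1; order 2: 9; order 4: 5; order 8: 3; order 16: 1.
Total: 1 + 9 + 5 + 3 + 1 = 19.

19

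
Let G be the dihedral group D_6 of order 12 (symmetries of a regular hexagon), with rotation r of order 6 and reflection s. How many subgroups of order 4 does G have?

|G| = 12 and 4 | 12, so subgroups of order 4 are possible by Lagrange.
The subgroups of order 4 are: {e, r^3, r^2s, r^5s}; {e, r^3, s, r^3s}; {e, r^3, rs, r^4s}.
So G has 3 subgroups of order 4.

3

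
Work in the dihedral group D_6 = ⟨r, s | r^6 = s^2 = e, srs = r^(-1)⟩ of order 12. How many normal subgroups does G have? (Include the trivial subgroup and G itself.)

7

G has 16 subgroups. Checking conjugation-invariance by order — order 1: 1/1 normal; order 2: 1/7 normal; order 3: 1/1 normal; order 4: 0/3 normal; order 6: 3/3 normal; order 12: 1/1 normal.
Total normal subgroups: 7.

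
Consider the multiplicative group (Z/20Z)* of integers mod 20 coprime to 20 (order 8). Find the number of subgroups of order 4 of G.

3

|G| = 8 and 4 | 8, so subgroups of order 4 are possible by Lagrange.
The subgroups of order 4 are: {1, 9, 11, 19}; {1, 9, 13, 17}; {1, 3, 7, 9}.
So G has 3 subgroups of order 4.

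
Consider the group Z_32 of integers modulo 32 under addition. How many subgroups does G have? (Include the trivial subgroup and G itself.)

6

Subgroups of the cyclic group Z_32 correspond bijectively to divisors of 32.
Divisors of 32: 1, 2, 4, 8, 16, 32.
So Z_32 has 6 subgroups.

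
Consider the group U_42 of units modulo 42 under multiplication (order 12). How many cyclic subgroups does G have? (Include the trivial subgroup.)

8

Each element a generates a cyclic subgroup ⟨a⟩; distinct elements may generate the same one (a cyclic group of order d has φ(d) generators).
Cyclic subgroups by order — order 1: 1; order 2: 3; order 3: 1; order 6: 3.
Total: 8.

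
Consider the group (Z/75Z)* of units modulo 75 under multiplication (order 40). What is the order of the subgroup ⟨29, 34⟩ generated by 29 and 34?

20

|⟨29⟩| = 10 and |⟨34⟩| = 10, so |H| is a multiple of lcm(10, 10) = 10 and divides |G| = 40.
Closing under the operation: H = {1, 4, 11, 14, 16, 19, 26, 29, 31, 34, 41, 44, 46, 49, 56, 59, 61, 64, 71, 74}, so |H| = 20.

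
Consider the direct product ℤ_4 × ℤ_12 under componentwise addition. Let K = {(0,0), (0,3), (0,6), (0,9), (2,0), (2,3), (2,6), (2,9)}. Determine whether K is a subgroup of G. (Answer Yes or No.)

Yes

|K| = 8 divides |G| = 48, consistent with Lagrange.
K contains the identity, every element's inverse is in K, and K is closed under +: it is a subgroup.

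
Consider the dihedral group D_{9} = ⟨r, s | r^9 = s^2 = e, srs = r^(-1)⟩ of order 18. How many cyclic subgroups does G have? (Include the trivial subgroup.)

12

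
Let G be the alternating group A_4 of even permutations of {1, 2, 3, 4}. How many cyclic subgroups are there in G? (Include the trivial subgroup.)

8

A cyclic subgroup of order d is generated by each of its φ(d) elements of order d, so the cyclic subgroups of order d number (#elements of order d)/φ(d).
Cyclic subgroups by order — order 1: 1; order 2: 3; order 3: 4.
Total: 8.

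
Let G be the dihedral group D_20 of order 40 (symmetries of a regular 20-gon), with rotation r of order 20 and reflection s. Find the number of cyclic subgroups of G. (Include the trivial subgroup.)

26

A cyclic subgroup of order d is generated by each of its φ(d) elements of order d, so the cyclic subgroups of order d number (#elements of order d)/φ(d).
Cyclic subgroups by order — order 1: 1; order 2: 21; order 4: 1; order 5: 1; order 10: 1; order 20: 1.
Total: 26.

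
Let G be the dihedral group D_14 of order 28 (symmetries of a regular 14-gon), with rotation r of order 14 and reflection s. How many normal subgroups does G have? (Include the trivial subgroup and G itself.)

7

G has 28 subgroups. Checking conjugation-invariance by order — order 1: 1/1 normal; order 2: 1/15 normal; order 4: 0/7 normal; order 7: 1/1 normal; order 14: 3/3 normal; order 28: 1/1 normal.
Total normal subgroups: 7.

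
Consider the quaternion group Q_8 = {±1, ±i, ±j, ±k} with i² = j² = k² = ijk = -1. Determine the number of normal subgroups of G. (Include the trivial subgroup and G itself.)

6

G has 6 subgroups. Checking conjugation-invariance by order — order 1: 1/1 normal; order 2: 1/1 normal; order 4: 3/3 normal; order 8: 1/1 normal.
Total normal subgroups: 6.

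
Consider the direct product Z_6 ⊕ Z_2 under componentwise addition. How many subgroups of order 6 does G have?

3

|G| = 12 and 6 | 12, so subgroups of order 6 are possible by Lagrange.
The subgroups of order 6 are: {(0,0), (0,1), (2,0), (2,1), (4,0), (4,1)}; {(0,0), (1,0), (2,0), (3,0), (4,0), (5,0)}; {(0,0), (1,1), (2,0), (3,1), (4,0), (5,1)}.
So G has 3 subgroups of order 6.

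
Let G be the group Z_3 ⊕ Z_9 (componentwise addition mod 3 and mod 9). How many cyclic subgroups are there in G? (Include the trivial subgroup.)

8

Group the elements of G by the cyclic subgroup they generate; each cyclic subgroup of order d accounts for φ(d) elements.
Cyclic subgroups by order — order 1: 1; order 3: 4; order 9: 3.
Total: 8.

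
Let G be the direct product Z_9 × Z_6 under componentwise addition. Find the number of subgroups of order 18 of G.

|G| = 54 and 18 | 54, so subgroups of order 18 are possible by Lagrange.
The subgroups of order 18 are: {(0,0), (0,1), (0,2), (0,3), (0,4), (0,5), (3,0), (3,1), (3,2), (3,3), (3,4), (3,5), (6,0), (6,1), (6,2), (6,3), (6,4), (6,5)}; {(0,0), (0,3), (1,0), (1,3), (2,0), (2,3), (3,0), (3,3), (4,0), (4,3), (5,0), (5,3), (6,0), (6,3), (7,0), (7,3), (8,0), (8,3)}; {(0,0), (0,3), (1,1), (1,4), (2,2), (2,5), (3,0), (3,3), (4,1), (4,4), (5,2), (5,5), (6,0), (6,3), (7,1), (7,4), (8,2), (8,5)}; {(0,0), (0,3), (1,2), (1,5), (2,1), (2,4), (3,0), (3,3), (4,2), (4,5), (5,1), (5,4), (6,0), (6,3), (7,2), (7,5), (8,1), (8,4)}.
So G has 4 subgroups of order 18.

4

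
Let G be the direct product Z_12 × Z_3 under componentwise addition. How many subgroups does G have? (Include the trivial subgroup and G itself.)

|G| = 36, so by Lagrange every subgroup order divides 36. Divisors: 1, 2, 3, 4, 6, 9, 12, 18, 36.
Subgroups by order — order 1: 1; order 2: 1; order 3: 4; order 4: 1; order 6: 4; order 9: 1; order 12: 4; order 18: 1; order 36: 1.
Total: 1 + 1 + 4 + 1 + 4 + 1 + 4 + 1 + 1 = 18.

18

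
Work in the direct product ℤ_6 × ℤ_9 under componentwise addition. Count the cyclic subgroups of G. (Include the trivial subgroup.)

Each element a generates a cyclic subgroup ⟨a⟩; distinct elements may generate the same one (a cyclic group of order d has φ(d) generators).
Cyclic subgroups by order — order 1: 1; order 2: 1; order 3: 4; order 6: 4; order 9: 3; order 18: 3.
Total: 16.

16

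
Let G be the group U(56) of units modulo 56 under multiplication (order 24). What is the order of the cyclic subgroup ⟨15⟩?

Compute successive powers of 15 mod 56: 15, 1; 15^2 ≡ 1 (mod 56).
So |⟨15⟩| = 2.

2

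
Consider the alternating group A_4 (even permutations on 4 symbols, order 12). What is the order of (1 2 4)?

Computing powers of (1 2 4): the smallest k with ((1 2 4))^k = e is k = 3.

3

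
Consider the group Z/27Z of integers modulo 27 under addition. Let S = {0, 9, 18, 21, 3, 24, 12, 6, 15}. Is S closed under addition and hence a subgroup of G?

Yes

|S| = 9 divides |G| = 27, consistent with Lagrange.
S contains the identity, every element's inverse is in S, and S is closed under +: it is a subgroup.
In fact S = ⟨3⟩.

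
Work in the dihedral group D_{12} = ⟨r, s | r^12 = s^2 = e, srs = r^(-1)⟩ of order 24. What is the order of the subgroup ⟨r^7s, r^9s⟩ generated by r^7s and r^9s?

|⟨r^7s⟩| = 2 and |⟨r^9s⟩| = 2, so |H| is a multiple of lcm(2, 2) = 2 and divides |G| = 24.
Closing under the operation: H = {e, r^2, r^4, r^6, r^8, r^10, rs, r^3s, r^5s, r^7s, r^9s, r^11s}, so |H| = 12.

12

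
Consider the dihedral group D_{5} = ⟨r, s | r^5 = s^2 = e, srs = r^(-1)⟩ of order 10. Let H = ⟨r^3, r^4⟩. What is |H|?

|⟨r^3⟩| = 5 and |⟨r^4⟩| = 5, so |H| is a multiple of lcm(5, 5) = 5 and divides |G| = 10.
Closing under the operation: H = {e, r, r^2, r^3, r^4}, so |H| = 5.

5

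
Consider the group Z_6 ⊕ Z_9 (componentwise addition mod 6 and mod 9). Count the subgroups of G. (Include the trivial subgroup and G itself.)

|G| = 54, so by Lagrange every subgroup order divides 54. Divisors: 1, 2, 3, 6, 9, 18, 27, 54.
Subgroups by order — order 1: 1; order 2: 1; order 3: 4; order 6: 4; order 9: 4; order 18: 4; order 27: 1; order 54: 1.
Total: 1 + 1 + 4 + 4 + 4 + 4 + 1 + 1 = 20.

20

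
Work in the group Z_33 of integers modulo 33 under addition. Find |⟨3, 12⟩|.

11

|⟨3⟩| = 11 and |⟨12⟩| = 11, so |H| is a multiple of lcm(11, 11) = 11 and divides |G| = 33.
Closing under the operation: H = {0, 3, 6, 9, 12, 15, 18, 21, 24, 27, 30}, so |H| = 11.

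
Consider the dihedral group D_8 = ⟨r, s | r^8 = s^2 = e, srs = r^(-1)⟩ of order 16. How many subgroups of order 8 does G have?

3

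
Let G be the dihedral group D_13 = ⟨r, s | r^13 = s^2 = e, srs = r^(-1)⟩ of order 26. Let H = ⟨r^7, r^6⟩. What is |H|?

13

|⟨r^7⟩| = 13 and |⟨r^6⟩| = 13, so |H| is a multiple of lcm(13, 13) = 13 and divides |G| = 26.
Closing under the operation: H = {e, r, r^2, r^3, r^4, r^5, r^6, r^7, r^8, r^9, r^10, r^11, r^12}, so |H| = 13.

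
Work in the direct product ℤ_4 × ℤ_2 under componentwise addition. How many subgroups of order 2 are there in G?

3

|G| = 8 and 2 | 8, so subgroups of order 2 are possible by Lagrange.
The subgroups of order 2 are: {(0,0), (0,1)}; {(0,0), (2,0)}; {(0,0), (2,1)}.
So G has 3 subgroups of order 2.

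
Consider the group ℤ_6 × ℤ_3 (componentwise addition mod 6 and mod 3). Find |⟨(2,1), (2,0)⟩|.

|⟨(2,1)⟩| = 3 and |⟨(2,0)⟩| = 3, so |H| is a multiple of lcm(3, 3) = 3 and divides |G| = 18.
Closing under the operation: H = {(0,0), (0,1), (0,2), (2,0), (2,1), (2,2), (4,0), (4,1), (4,2)}, so |H| = 9.

9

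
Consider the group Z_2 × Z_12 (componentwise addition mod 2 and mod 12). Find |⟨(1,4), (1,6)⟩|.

12

|⟨(1,4)⟩| = 6 and |⟨(1,6)⟩| = 2, so |H| is a multiple of lcm(6, 2) = 6 and divides |G| = 24.
Closing under the operation: H = {(0,0), (0,2), (0,4), (0,6), (0,8), (0,10), (1,0), (1,2), (1,4), (1,6), (1,8), (1,10)}, so |H| = 12.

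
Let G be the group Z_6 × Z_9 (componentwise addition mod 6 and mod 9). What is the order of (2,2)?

9

The order of (2,2) in Z_6 × Z_9 is lcm(ord(2) in Z_6, ord(2) in Z_9).
ord(2) = 3 and ord(2) = 9, so |⟨(2,2)⟩| = lcm(3, 9) = 9.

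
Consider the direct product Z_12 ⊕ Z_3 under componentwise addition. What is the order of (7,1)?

The order of (7,1) in Z_12 × Z_3 is lcm(ord(7) in Z_12, ord(1) in Z_3).
ord(7) = 12 and ord(1) = 3, so |⟨(7,1)⟩| = lcm(12, 3) = 12.

12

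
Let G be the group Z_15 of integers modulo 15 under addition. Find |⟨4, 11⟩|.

15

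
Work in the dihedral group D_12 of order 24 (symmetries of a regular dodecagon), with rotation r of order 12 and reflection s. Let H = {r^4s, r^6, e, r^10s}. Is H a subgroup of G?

|H| = 4 divides |G| = 24, consistent with Lagrange.
H contains the identity, every element's inverse is in H, and H is closed under ·: it is a subgroup.

Yes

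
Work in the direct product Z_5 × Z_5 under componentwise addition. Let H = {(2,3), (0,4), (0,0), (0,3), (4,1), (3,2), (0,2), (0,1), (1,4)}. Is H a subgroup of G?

|H| = 9 does not divide |G| = 25, so by Lagrange H is not a subgroup.

No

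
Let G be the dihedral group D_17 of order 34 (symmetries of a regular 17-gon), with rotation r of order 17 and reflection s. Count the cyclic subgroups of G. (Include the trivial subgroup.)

Group the elements of G by the cyclic subgroup they generate; each cyclic subgroup of order d accounts for φ(d) elements.
Cyclic subgroups by order — order 1: 1; order 2: 17; order 17: 1.
Total: 19.

19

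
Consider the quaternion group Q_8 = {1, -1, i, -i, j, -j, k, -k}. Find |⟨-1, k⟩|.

|⟨-1⟩| = 2 and |⟨k⟩| = 4, so |H| is a multiple of lcm(2, 4) = 4 and divides |G| = 8.
Closing under the operation: H = {1, -1, k, -k}, so |H| = 4.

4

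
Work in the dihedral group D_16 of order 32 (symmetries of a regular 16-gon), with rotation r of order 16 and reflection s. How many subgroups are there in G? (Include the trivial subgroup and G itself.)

36

|G| = 32, so by Lagrange every subgroup order divides 32. Divisors: 1, 2, 4, 8, 16, 32.
Subgroups by order — order 1: 1; order 2: 17; order 4: 9; order 8: 5; order 16: 3; order 32: 1.
Total: 1 + 17 + 9 + 5 + 3 + 1 = 36.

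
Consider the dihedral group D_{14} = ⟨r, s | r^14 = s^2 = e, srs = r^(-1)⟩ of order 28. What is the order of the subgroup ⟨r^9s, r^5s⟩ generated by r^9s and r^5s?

|⟨r^9s⟩| = 2 and |⟨r^5s⟩| = 2, so |H| is a multiple of lcm(2, 2) = 2 and divides |G| = 28.
Closing under the operation: H = {e, r^2, r^4, r^6, r^8, r^10, r^12, rs, r^3s, r^5s, r^7s, r^9s, r^11s, r^13s}, so |H| = 14.

14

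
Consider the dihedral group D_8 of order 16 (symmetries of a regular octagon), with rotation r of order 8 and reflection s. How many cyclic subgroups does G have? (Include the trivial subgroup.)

Group the elements of G by the cyclic subgroup they generate; each cyclic subgroup of order d accounts for φ(d) elements.
Cyclic subgroups by order — order 1: 1; order 2: 9; order 4: 1; order 8: 1.
Total: 12.

12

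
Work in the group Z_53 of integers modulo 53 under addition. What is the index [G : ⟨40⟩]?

|⟨40⟩| = 53 and |G| = 53.
By Lagrange, [G : H] = |G|/|H| = 53/53 = 1.

1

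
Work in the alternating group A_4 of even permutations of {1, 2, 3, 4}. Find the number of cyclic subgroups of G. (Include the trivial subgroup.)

8

A cyclic subgroup of order d is generated by each of its φ(d) elements of order d, so the cyclic subgroups of order d number (#elements of order d)/φ(d).
Cyclic subgroups by order — order 1: 1; order 2: 3; order 3: 4.
Total: 8.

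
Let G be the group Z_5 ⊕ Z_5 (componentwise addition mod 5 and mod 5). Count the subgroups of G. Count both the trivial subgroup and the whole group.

8

|G| = 25, so by Lagrange every subgroup order divides 25. Divisors: 1, 5, 25.
Subgroups by order — order 1: 1; order 5: 6; order 25: 1.
Total: 1 + 6 + 1 = 8.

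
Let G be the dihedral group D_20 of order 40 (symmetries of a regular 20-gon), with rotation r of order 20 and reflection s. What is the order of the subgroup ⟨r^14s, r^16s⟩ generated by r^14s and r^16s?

20

|⟨r^14s⟩| = 2 and |⟨r^16s⟩| = 2, so |H| is a multiple of lcm(2, 2) = 2 and divides |G| = 40.
Closing under the operation: H = {e, r^2, r^4, r^6, r^8, r^10, r^12, r^14, r^16, r^18, s, r^2s, r^4s, r^6s, r^8s, r^10s, r^12s, r^14s, r^16s, r^18s}, so |H| = 20.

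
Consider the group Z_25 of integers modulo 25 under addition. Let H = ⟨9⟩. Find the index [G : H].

|⟨9⟩| = 25 and |G| = 25.
By Lagrange, [G : H] = |G|/|H| = 25/25 = 1.

1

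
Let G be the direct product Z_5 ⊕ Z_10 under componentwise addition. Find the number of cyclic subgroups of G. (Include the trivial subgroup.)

14

Group the elements of G by the cyclic subgroup they generate; each cyclic subgroup of order d accounts for φ(d) elements.
Cyclic subgroups by order — order 1: 1; order 2: 1; order 5: 6; order 10: 6.
Total: 14.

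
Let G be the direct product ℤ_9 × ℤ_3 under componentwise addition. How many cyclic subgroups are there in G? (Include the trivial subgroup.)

A cyclic subgroup of order d is generated by each of its φ(d) elements of order d, so the cyclic subgroups of order d number (#elements of order d)/φ(d).
Cyclic subgroups by order — order 1: 1; order 3: 4; order 9: 3.
Total: 8.

8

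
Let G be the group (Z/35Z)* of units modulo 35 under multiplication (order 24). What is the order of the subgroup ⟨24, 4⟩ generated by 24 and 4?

12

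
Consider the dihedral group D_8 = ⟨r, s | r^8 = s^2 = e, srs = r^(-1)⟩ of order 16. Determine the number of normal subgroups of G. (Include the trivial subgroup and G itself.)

G has 19 subgroups. Checking conjugation-invariance by order — order 1: 1/1 normal; order 2: 1/9 normal; order 4: 1/5 normal; order 8: 3/3 normal; order 16: 1/1 normal.
Total normal subgroups: 7.

7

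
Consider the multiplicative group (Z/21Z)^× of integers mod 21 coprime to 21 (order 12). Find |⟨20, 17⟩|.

6

|⟨20⟩| = 2 and |⟨17⟩| = 6, so |H| is a multiple of lcm(2, 6) = 6 and divides |G| = 12.
Closing under the operation: H = {1, 4, 5, 16, 17, 20}, so |H| = 6.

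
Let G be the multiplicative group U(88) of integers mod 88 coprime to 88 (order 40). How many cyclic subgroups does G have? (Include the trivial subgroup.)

A cyclic subgroup of order d is generated by each of its φ(d) elements of order d, so the cyclic subgroups of order d number (#elements of order d)/φ(d).
Cyclic subgroups by order — order 1: 1; order 2: 7; order 5: 1; order 10: 7.
Total: 16.

16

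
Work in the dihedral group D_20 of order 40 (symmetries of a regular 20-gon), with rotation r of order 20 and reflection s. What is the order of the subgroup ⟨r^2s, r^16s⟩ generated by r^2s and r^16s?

|⟨r^2s⟩| = 2 and |⟨r^16s⟩| = 2, so |H| is a multiple of lcm(2, 2) = 2 and divides |G| = 40.
Closing under the operation: H = {e, r^2, r^4, r^6, r^8, r^10, r^12, r^14, r^16, r^18, s, r^2s, r^4s, r^6s, r^8s, r^10s, r^12s, r^14s, r^16s, r^18s}, so |H| = 20.

20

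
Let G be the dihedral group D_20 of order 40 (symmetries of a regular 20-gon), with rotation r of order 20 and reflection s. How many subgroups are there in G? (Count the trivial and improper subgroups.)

48

|G| = 40, so by Lagrange every subgroup order divides 40. Divisors: 1, 2, 4, 5, 8, 10, 20, 40.
Subgroups by order — order 1: 1; order 2: 21; order 4: 11; order 5: 1; order 8: 5; order 10: 5; order 20: 3; order 40: 1.
Total: 1 + 21 + 11 + 1 + 5 + 5 + 3 + 1 = 48.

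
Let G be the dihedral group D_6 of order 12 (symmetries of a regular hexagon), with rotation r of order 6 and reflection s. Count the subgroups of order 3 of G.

1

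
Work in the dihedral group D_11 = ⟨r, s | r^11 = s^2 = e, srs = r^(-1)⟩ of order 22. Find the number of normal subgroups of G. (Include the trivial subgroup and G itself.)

G has 14 subgroups. Checking conjugation-invariance by order — order 1: 1/1 normal; order 2: 0/11 normal; order 11: 1/1 normal; order 22: 1/1 normal.
Total normal subgroups: 3.

3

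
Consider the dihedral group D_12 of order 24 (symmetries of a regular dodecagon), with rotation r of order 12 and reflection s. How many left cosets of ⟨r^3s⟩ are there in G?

|⟨r^3s⟩| = 2 and |G| = 24.
By Lagrange, [G : H] = |G|/|H| = 24/2 = 12.

12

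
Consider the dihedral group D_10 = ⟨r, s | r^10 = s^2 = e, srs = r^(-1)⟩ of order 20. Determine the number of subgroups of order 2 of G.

11

|G| = 20 and 2 | 20, so subgroups of order 2 are possible by Lagrange.
The subgroups of order 2 are: {e, r^2s}; {e, r^3s}; {e, r^4s}; {e, r^5}; … (11 in all).
So G has 11 subgroups of order 2.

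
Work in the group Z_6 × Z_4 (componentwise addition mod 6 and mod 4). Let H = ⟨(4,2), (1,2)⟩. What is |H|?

12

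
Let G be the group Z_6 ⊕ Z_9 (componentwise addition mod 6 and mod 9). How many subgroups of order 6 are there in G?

4

|G| = 54 and 6 | 54, so subgroups of order 6 are possible by Lagrange.
The subgroups of order 6 are: {(0,0), (0,3), (0,6), (3,0), (3,3), (3,6)}; {(0,0), (1,0), (2,0), (3,0), (4,0), (5,0)}; {(0,0), (1,3), (2,6), (3,0), (4,3), (5,6)}; {(0,0), (1,6), (2,3), (3,0), (4,6), (5,3)}.
So G has 4 subgroups of order 6.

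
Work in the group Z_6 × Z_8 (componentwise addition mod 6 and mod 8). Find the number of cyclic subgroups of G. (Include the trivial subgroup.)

16

A cyclic subgroup of order d is generated by each of its φ(d) elements of order d, so the cyclic subgroups of order d number (#elements of order d)/φ(d).
Cyclic subgroups by order — order 1: 1; order 2: 3; order 3: 1; order 4: 2; order 6: 3; order 8: 2; order 12: 2; order 24: 2.
Total: 16.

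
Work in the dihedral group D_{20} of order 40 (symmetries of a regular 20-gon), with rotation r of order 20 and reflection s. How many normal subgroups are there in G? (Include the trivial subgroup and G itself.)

9

G has 48 subgroups. Checking conjugation-invariance by order — order 1: 1/1 normal; order 2: 1/21 normal; order 4: 1/11 normal; order 5: 1/1 normal; order 8: 0/5 normal; order 10: 1/5 normal; order 20: 3/3 normal; order 40: 1/1 normal.
Total normal subgroups: 9.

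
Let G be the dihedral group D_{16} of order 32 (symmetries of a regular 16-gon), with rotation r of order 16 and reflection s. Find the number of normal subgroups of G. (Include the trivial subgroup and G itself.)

8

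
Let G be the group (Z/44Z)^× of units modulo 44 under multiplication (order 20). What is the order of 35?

10

Compute successive powers of 35 mod 44: 35, 37, 19, 5, 43, 9, 7, 25, …; 35^10 ≡ 1 (mod 44).
So |⟨35⟩| = 10.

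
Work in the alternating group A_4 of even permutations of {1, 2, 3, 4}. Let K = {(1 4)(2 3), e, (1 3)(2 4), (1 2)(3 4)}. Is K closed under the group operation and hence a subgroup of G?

Yes

|K| = 4 divides |G| = 12, consistent with Lagrange.
K contains the identity, every element's inverse is in K, and K is closed under ∘: it is a subgroup.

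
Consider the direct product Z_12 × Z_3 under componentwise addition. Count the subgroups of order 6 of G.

4

|G| = 36 and 6 | 36, so subgroups of order 6 are possible by Lagrange.
The subgroups of order 6 are: {(0,0), (0,1), (0,2), (6,0), (6,1), (6,2)}; {(0,0), (2,0), (4,0), (6,0), (8,0), (10,0)}; {(0,0), (2,2), (4,1), (6,0), (8,2), (10,1)}; {(0,0), (2,1), (4,2), (6,0), (8,1), (10,2)}.
So G has 4 subgroups of order 6.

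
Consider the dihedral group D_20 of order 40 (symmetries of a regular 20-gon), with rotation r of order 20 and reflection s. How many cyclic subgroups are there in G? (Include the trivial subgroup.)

Group the elements of G by the cyclic subgroup they generate; each cyclic subgroup of order d accounts for φ(d) elements.
Cyclic subgroups by order — order 1: 1; order 2: 21; order 4: 1; order 5: 1; order 10: 1; order 20: 1.
Total: 26.

26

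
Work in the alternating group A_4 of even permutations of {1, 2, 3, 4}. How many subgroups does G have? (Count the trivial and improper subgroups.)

10

|G| = 12, so by Lagrange every subgroup order divides 12. Divisors: 1, 2, 3, 4, 6, 12.
Subgroups by order — order 1: 1; order 2: 3; order 3: 4; order 4: 1; order 6: 0; order 12: 1.
Total: 1 + 3 + 4 + 1 + 0 + 1 = 10.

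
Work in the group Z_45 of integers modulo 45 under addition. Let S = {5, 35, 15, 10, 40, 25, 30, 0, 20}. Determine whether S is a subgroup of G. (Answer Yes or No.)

|S| = 9 divides |G| = 45, consistent with Lagrange.
S contains the identity, every element's inverse is in S, and S is closed under +: it is a subgroup.
In fact S = ⟨35⟩.

Yes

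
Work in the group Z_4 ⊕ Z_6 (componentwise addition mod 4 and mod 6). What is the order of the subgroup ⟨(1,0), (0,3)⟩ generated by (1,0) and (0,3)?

8

|⟨(1,0)⟩| = 4 and |⟨(0,3)⟩| = 2, so |H| is a multiple of lcm(4, 2) = 4 and divides |G| = 24.
Closing under the operation: H = {(0,0), (0,3), (1,0), (1,3), (2,0), (2,3), (3,0), (3,3)}, so |H| = 8.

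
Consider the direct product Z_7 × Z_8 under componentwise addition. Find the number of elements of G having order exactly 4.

2

An element (a,b) has order lcm(ord(a), ord(b)); count pairs with lcm equal to 4.
Enumerating gives 2 such elements.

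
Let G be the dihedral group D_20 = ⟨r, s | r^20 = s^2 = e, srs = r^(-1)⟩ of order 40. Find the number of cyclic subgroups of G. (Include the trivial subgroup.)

Group the elements of G by the cyclic subgroup they generate; each cyclic subgroup of order d accounts for φ(d) elements.
Cyclic subgroups by order — order 1: 1; order 2: 21; order 4: 1; order 5: 1; order 10: 1; order 20: 1.
Total: 26.

26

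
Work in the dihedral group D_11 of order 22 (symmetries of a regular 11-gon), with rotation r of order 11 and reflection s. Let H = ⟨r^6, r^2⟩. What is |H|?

|⟨r^6⟩| = 11 and |⟨r^2⟩| = 11, so |H| is a multiple of lcm(11, 11) = 11 and divides |G| = 22.
Closing under the operation: H = {e, r, r^2, r^3, r^4, r^5, r^6, r^7, r^8, r^9, r^10}, so |H| = 11.

11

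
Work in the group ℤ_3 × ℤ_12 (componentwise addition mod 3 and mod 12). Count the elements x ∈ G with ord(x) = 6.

8

An element (a,b) has order lcm(ord(a), ord(b)); count pairs with lcm equal to 6.
Enumerating gives 8 such elements.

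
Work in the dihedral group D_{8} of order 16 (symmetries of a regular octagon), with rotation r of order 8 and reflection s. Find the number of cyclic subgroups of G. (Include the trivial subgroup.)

12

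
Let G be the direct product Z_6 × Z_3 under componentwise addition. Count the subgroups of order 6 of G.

4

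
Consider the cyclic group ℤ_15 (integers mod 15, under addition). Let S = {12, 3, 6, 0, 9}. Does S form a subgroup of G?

Yes

|S| = 5 divides |G| = 15, consistent with Lagrange.
S contains the identity, every element's inverse is in S, and S is closed under +: it is a subgroup.
In fact S = ⟨3⟩.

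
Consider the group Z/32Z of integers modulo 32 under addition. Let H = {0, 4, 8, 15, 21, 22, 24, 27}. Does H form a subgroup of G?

4 ∈ H but its inverse 28 ∉ H, so H is not a subgroup.

No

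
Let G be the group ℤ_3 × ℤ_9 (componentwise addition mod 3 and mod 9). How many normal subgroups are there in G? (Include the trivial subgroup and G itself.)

G is abelian, so every subgroup is normal.
G has 10 subgroups in total, hence 10 normal subgroups.

10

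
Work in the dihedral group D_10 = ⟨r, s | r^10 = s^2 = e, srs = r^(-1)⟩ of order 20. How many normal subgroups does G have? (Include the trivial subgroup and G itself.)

G has 22 subgroups. Checking conjugation-invariance by order — order 1: 1/1 normal; order 2: 1/11 normal; order 4: 0/5 normal; order 5: 1/1 normal; order 10: 3/3 normal; order 20: 1/1 normal.
Total normal subgroups: 7.

7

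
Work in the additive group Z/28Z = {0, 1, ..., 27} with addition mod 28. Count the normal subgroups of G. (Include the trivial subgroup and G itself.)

6

G is abelian, so every subgroup is normal.
G has 6 subgroups in total, hence 6 normal subgroups.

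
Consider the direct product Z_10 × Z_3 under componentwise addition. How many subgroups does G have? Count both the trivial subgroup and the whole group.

8

|G| = 30, so by Lagrange every subgroup order divides 30. Divisors: 1, 2, 3, 5, 6, 10, 15, 30.
Subgroups by order — order 1: 1; order 2: 1; order 3: 1; order 5: 1; order 6: 1; order 10: 1; order 15: 1; order 30: 1.
Total: 1 + 1 + 1 + 1 + 1 + 1 + 1 + 1 = 8.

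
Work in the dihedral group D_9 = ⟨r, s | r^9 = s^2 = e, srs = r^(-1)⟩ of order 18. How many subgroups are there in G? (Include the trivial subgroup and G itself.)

|G| = 18, so by Lagrange every subgroup order divides 18. Divisors: 1, 2, 3, 6, 9, 18.
Subgroups by order — order 1: 1; order 2: 9; order 3: 1; order 6: 3; order 9: 1; order 18: 1.
Total: 1 + 9 + 1 + 3 + 1 + 1 = 16.

16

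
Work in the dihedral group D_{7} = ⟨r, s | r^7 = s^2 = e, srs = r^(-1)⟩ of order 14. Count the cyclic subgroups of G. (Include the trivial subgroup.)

Group the elements of G by the cyclic subgroup they generate; each cyclic subgroup of order d accounts for φ(d) elements.
Cyclic subgroups by order — order 1: 1; order 2: 7; order 7: 1.
Total: 9.

9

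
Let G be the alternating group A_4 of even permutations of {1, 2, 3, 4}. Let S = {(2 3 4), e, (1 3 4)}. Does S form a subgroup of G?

No

(1 3 4) ∈ S but its inverse (1 4 3) ∉ S, so S is not a subgroup.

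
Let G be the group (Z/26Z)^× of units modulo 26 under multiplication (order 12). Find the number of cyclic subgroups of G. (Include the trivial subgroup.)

6

Each element a generates a cyclic subgroup ⟨a⟩; distinct elements may generate the same one (a cyclic group of order d has φ(d) generators).
Cyclic subgroups by order — order 1: 1; order 2: 1; order 3: 1; order 4: 1; order 6: 1; order 12: 1.
Total: 6.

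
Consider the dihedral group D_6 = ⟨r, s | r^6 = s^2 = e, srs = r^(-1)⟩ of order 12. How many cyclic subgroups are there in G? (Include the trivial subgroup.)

10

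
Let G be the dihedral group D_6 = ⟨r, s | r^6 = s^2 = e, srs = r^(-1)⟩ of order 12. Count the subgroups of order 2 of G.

|G| = 12 and 2 | 12, so subgroups of order 2 are possible by Lagrange.
The subgroups of order 2 are: {e, r^2s}; {e, r^3}; {e, r^3s}; {e, r^4s}; … (7 in all).
So G has 7 subgroups of order 2.

7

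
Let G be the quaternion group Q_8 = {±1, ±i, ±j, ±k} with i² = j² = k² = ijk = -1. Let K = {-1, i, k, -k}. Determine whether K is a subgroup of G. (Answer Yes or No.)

The identity 1 ∉ K, so K is not a subgroup.

No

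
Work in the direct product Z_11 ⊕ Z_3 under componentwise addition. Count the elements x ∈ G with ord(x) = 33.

20

An element (a,b) has order lcm(ord(a), ord(b)); count pairs with lcm equal to 33.
Enumerating gives 20 such elements.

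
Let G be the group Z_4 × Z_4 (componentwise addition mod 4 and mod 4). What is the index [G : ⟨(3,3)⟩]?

4

|⟨(3,3)⟩| = 4 and |G| = 16.
By Lagrange, [G : H] = |G|/|H| = 16/4 = 4.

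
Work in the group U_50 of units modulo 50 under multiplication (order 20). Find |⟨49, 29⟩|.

|⟨49⟩| = 2 and |⟨29⟩| = 10, so |H| is a multiple of lcm(2, 10) = 10 and divides |G| = 20.
Closing under the operation: H = {1, 9, 11, 19, 21, 29, 31, 39, 41, 49}, so |H| = 10.

10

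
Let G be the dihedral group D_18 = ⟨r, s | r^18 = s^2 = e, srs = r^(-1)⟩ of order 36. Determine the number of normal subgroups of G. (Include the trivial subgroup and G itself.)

G has 45 subgroups. Checking conjugation-invariance by order — order 1: 1/1 normal; order 2: 1/19 normal; order 3: 1/1 normal; order 4: 0/9 normal; order 6: 1/7 normal; order 9: 1/1 normal; order 12: 0/3 normal; order 18: 3/3 normal; order 36: 1/1 normal.
Total normal subgroups: 9.

9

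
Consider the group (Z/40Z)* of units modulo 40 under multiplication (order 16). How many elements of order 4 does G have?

8

The elements of order 4 are: 3, 7, 13, 17, 23, 27, 33, 37.
That's 8.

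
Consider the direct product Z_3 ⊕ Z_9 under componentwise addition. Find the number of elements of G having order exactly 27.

0

An element (a,b) has order lcm(ord(a), ord(b)); count pairs with lcm equal to 27.
Enumerating gives 0 such elements.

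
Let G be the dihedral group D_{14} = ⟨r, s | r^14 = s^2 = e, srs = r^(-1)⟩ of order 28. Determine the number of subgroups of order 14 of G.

3

|G| = 28 and 14 | 28, so subgroups of order 14 are possible by Lagrange.
The subgroups of order 14 are: {e, r, r^2, r^3, r^4, r^5, r^6, r^7, r^8, r^9, r^10, r^11, r^12, r^13}; {e, r^2, r^4, r^6, r^8, r^10, r^12, s, r^2s, r^4s, r^6s, r^8s, r^10s, r^12s}; {e, r^2, r^4, r^6, r^8, r^10, r^12, rs, r^3s, r^5s, r^7s, r^9s, r^11s, r^13s}.
So G has 3 subgroups of order 14.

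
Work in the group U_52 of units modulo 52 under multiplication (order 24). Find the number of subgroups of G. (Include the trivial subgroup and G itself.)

|G| = 24, so by Lagrange every subgroup order divides 24. Divisors: 1, 2, 3, 4, 6, 8, 12, 24.
Subgroups by order — order 1: 1; order 2: 3; order 3: 1; order 4: 3; order 6: 3; order 8: 1; order 12: 3; order 24: 1.
Total: 1 + 3 + 1 + 3 + 3 + 1 + 3 + 1 = 16.

16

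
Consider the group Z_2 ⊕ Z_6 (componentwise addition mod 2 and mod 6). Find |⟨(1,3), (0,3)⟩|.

4

|⟨(1,3)⟩| = 2 and |⟨(0,3)⟩| = 2, so |H| is a multiple of lcm(2, 2) = 2 and divides |G| = 12.
Closing under the operation: H = {(0,0), (0,3), (1,0), (1,3)}, so |H| = 4.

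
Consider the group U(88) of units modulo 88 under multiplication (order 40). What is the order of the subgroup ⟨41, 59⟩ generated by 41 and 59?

|⟨41⟩| = 10 and |⟨59⟩| = 10, so |H| is a multiple of lcm(10, 10) = 10 and divides |G| = 40.
Closing under the operation: H = {1, 3, 9, 17, 19, 25, 27, 35, 41, 43, 49, 51, 57, 59, 65, 67, 73, 75, 81, 83}, so |H| = 20.

20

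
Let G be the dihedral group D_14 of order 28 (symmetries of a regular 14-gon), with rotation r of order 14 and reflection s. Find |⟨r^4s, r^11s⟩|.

|⟨r^4s⟩| = 2 and |⟨r^11s⟩| = 2, so |H| is a multiple of lcm(2, 2) = 2 and divides |G| = 28.
Closing under the operation: H = {e, r^7, r^4s, r^11s}, so |H| = 4.

4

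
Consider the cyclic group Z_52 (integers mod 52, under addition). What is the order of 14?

26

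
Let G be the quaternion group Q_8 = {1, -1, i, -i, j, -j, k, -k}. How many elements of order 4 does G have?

The elements of order 4 are: i, -i, j, -j, k, -k.
That's 6.

6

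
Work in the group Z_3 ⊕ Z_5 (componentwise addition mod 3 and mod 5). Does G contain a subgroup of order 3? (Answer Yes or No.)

Yes

3 | 15. A subgroup of order 3 is {(0,0), (1,0), (2,0)}.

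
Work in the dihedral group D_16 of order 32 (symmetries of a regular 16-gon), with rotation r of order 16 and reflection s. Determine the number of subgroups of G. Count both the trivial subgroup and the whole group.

36

|G| = 32, so by Lagrange every subgroup order divides 32. Divisors: 1, 2, 4, 8, 16, 32.
Subgroups by order — order 1: 1; order 2: 17; order 4: 9; order 8: 5; order 16: 3; order 32: 1.
Total: 1 + 17 + 9 + 5 + 3 + 1 = 36.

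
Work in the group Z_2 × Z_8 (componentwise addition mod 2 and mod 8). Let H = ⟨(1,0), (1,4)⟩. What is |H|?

|⟨(1,0)⟩| = 2 and |⟨(1,4)⟩| = 2, so |H| is a multiple of lcm(2, 2) = 2 and divides |G| = 16.
Closing under the operation: H = {(0,0), (0,4), (1,0), (1,4)}, so |H| = 4.

4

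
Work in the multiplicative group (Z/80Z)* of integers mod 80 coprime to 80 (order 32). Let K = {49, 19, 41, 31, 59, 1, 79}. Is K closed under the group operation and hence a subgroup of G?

No

|K| = 7 does not divide |G| = 32, so by Lagrange K is not a subgroup.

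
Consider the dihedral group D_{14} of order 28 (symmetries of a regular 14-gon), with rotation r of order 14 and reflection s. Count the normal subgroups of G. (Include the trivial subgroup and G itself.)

G has 28 subgroups. Checking conjugation-invariance by order — order 1: 1/1 normal; order 2: 1/15 normal; order 4: 0/7 normal; order 7: 1/1 normal; order 14: 3/3 normal; order 28: 1/1 normal.
Total normal subgroups: 7.

7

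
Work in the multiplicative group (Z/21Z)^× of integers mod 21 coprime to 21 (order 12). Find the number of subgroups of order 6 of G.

3

|G| = 12 and 6 | 12, so subgroups of order 6 are possible by Lagrange.
The subgroups of order 6 are: {1, 4, 10, 13, 16, 19}; {1, 2, 4, 8, 11, 16}; {1, 4, 5, 16, 17, 20}.
So G has 3 subgroups of order 6.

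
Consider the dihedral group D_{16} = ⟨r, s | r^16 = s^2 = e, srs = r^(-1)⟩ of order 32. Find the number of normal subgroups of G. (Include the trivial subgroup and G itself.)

G has 36 subgroups. Checking conjugation-invariance by order — order 1: 1/1 normal; order 2: 1/17 normal; order 4: 1/9 normal; order 8: 1/5 normal; order 16: 3/3 normal; order 32: 1/1 normal.
Total normal subgroups: 8.

8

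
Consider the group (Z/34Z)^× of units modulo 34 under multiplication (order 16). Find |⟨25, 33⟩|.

8

|⟨25⟩| = 8 and |⟨33⟩| = 2, so |H| is a multiple of lcm(8, 2) = 8 and divides |G| = 16.
Closing under the operation: H = {1, 9, 13, 15, 19, 21, 25, 33}, so |H| = 8.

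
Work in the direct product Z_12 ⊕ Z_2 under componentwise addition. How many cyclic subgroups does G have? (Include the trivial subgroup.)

A cyclic subgroup of order d is generated by each of its φ(d) elements of order d, so the cyclic subgroups of order d number (#elements of order d)/φ(d).
Cyclic subgroups by order — order 1: 1; order 2: 3; order 3: 1; order 4: 2; order 6: 3; order 12: 2.
Total: 12.

12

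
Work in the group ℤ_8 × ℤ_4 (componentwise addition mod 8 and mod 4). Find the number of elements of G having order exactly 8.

16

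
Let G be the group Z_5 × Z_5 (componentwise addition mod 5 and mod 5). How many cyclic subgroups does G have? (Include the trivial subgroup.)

Group the elements of G by the cyclic subgroup they generate; each cyclic subgroup of order d accounts for φ(d) elements.
Cyclic subgroups by order — order 1: 1; order 5: 6.
Total: 7.

7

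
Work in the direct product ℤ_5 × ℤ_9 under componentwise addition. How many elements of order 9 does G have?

6

An element (a,b) has order lcm(ord(a), ord(b)); count pairs with lcm equal to 9.
Enumerating gives 6 such elements.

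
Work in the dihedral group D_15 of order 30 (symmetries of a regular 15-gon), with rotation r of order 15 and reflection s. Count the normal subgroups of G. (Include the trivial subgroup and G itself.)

5

G has 28 subgroups. Checking conjugation-invariance by order — order 1: 1/1 normal; order 2: 0/15 normal; order 3: 1/1 normal; order 5: 1/1 normal; order 6: 0/5 normal; order 10: 0/3 normal; order 15: 1/1 normal; order 30: 1/1 normal.
Total normal subgroups: 5.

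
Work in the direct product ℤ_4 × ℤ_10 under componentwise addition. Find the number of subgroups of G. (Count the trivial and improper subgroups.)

16

|G| = 40, so by Lagrange every subgroup order divides 40. Divisors: 1, 2, 4, 5, 8, 10, 20, 40.
Subgroups by order — order 1: 1; order 2: 3; order 4: 3; order 5: 1; order 8: 1; order 10: 3; order 20: 3; order 40: 1.
Total: 1 + 3 + 3 + 1 + 1 + 3 + 3 + 1 = 16.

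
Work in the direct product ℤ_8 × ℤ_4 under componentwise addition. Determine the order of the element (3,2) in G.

The order of (3,2) in Z_8 × Z_4 is lcm(ord(3) in Z_8, ord(2) in Z_4).
ord(3) = 8 and ord(2) = 2, so |⟨(3,2)⟩| = lcm(8, 2) = 8.

8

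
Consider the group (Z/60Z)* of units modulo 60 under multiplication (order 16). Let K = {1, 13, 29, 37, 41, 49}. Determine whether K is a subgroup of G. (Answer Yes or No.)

No

|K| = 6 does not divide |G| = 16, so by Lagrange K is not a subgroup.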